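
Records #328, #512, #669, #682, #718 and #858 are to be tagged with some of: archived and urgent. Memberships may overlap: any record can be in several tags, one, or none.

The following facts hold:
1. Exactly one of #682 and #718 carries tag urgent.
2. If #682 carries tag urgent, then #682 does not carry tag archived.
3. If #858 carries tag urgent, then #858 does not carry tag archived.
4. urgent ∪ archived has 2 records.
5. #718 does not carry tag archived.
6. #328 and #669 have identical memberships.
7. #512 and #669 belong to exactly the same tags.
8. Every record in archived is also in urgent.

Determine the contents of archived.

archived = {}

From (5): #718 ∉ archived.
Suppose #328 ∈ archived: no assignment then satisfies all the clues, so #328 ∉ archived.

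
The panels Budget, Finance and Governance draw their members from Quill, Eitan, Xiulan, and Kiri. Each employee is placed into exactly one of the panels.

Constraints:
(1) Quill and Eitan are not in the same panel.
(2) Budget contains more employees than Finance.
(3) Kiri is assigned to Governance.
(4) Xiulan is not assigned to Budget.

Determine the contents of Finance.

Finance = {}

From (3): Kiri ∈ Governance.
From (4): Xiulan ∉ Budget.
Suppose Quill ∈ Finance: no assignment then satisfies all the clues, so Quill ∉ Finance.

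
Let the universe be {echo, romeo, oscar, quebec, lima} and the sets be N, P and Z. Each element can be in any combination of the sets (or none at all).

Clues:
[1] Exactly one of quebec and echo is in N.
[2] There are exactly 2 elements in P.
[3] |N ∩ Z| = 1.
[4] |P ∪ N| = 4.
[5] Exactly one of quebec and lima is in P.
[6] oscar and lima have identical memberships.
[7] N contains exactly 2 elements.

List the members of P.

P = {lima, oscar}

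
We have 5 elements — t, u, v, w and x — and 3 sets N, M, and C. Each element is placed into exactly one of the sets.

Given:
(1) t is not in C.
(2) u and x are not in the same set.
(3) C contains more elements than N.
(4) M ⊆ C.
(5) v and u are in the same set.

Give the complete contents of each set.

N = {t, x}; M = {}; C = {u, v, w}

From (1): t ∉ C.
(4) contrapositive: t ∉ M.
Only one set left: t ∈ N.
Suppose u ∈ N: no assignment then satisfies all the clues, so u ∉ N.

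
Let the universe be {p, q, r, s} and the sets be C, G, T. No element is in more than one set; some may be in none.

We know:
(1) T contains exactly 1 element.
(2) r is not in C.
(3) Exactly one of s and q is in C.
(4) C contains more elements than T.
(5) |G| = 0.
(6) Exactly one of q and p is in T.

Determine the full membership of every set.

C = {p, s}; G = {}; T = {q}

From (2): r ∉ C.
(5): G already has 0, so the rest are out.
Suppose p ∉ C: no assignment then satisfies all the clues, so p ∈ C.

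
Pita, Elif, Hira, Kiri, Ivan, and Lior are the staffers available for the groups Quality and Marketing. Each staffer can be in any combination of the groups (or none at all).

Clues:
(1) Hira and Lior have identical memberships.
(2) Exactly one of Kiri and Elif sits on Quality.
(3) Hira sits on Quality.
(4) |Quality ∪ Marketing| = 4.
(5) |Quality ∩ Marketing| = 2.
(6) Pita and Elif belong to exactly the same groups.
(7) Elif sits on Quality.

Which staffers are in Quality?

From (3): Hira ∈ Quality.
From (7): Elif ∈ Quality.
(1): Lior matches Hira: Lior ∈ Quality.
(2) (exactly one): Kiri ∉ Quality.
(6): Pita matches Elif: Pita ∈ Quality.
Suppose Ivan ∈ Quality: no assignment then satisfies all the clues, so Ivan ∉ Quality.

Quality = {Elif, Hira, Lior, Pita}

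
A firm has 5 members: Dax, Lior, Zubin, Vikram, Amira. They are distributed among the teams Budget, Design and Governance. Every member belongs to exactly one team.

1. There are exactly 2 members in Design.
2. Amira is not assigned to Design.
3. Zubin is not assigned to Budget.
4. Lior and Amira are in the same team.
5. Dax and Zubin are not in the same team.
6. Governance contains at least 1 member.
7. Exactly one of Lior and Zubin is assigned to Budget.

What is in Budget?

Budget = {Amira, Lior}

From (2): Amira ∉ Design.
From (3): Zubin ∉ Budget.
(4): Lior matches Amira: Lior ∉ Design.
(7) (exactly one): Lior ∈ Budget.
(4): Amira matches Lior: Amira ∈ Budget.
Suppose Dax ∈ Budget: no assignment then satisfies all the clues, so Dax ∉ Budget.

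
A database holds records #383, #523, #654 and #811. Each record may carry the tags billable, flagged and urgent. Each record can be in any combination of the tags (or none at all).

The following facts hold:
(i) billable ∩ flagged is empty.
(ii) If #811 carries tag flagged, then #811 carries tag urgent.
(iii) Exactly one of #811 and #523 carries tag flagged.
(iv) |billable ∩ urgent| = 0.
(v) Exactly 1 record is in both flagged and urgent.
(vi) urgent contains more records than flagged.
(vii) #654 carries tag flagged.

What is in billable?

billable = {}

From (vii): #654 ∈ flagged.
(i) (disjoint): #654 ∉ billable.
Suppose #383 ∈ billable: no assignment then satisfies all the clues, so #383 ∉ billable.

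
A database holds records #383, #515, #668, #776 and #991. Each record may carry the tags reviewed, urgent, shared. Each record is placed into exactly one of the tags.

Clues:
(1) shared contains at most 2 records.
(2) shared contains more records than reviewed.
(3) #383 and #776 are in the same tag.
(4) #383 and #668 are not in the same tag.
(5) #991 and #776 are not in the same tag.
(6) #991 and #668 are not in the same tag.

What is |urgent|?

2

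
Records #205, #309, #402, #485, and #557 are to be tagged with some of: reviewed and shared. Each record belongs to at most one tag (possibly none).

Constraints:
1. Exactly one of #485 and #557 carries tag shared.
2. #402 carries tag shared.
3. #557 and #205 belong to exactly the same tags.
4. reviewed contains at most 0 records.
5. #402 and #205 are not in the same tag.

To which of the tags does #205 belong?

From (2): #402 ∈ shared.
(4): reviewed already has 0, so the rest are out.
(5): #205 ∉ shared.
(3): #557 matches #205: #557 ∉ shared.
(1) (exactly one): #485 ∈ shared.

#205: none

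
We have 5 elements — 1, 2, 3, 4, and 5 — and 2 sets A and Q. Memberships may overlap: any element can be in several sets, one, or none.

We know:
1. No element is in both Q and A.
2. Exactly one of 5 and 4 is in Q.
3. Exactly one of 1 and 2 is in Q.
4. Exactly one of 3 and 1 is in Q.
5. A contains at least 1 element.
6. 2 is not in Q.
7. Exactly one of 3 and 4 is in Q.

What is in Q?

Q = {1, 4}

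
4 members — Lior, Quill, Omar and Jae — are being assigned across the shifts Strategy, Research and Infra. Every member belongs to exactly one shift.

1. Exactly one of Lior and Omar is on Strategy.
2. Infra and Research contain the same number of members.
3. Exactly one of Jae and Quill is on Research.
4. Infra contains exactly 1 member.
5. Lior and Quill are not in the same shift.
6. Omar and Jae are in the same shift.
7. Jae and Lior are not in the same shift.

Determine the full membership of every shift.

Strategy = {Jae, Omar}; Research = {Quill}; Infra = {Lior}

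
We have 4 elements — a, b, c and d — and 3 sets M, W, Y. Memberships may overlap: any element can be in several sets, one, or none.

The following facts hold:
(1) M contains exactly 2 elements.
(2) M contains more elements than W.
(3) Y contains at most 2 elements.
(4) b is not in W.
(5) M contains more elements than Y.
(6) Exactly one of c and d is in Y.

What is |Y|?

1

From (4): b ∉ W.
Suppose a ∈ Y: no assignment then satisfies all the clues, so a ∉ Y.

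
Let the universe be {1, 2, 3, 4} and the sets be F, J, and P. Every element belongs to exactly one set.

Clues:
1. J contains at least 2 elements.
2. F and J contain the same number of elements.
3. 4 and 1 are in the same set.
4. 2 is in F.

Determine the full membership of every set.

F = {2, 3}; J = {1, 4}; P = {}

From (4): 2 ∈ F.
Suppose 1 ∈ F: no assignment then satisfies all the clues, so 1 ∉ F.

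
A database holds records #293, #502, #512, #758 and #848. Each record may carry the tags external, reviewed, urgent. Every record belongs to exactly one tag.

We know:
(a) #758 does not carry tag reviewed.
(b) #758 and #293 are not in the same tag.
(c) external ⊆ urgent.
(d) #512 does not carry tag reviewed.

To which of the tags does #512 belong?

#512: urgent

From (a): #758 ∉ reviewed.
From (d): #512 ∉ reviewed.
Suppose #512 ∈ external: no assignment then satisfies all the clues, so #512 ∉ external.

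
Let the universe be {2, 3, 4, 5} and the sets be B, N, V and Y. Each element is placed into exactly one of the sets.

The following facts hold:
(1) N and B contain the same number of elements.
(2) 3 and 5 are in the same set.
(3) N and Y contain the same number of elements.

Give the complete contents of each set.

B = {}; N = {}; V = {2, 3, 4, 5}; Y = {}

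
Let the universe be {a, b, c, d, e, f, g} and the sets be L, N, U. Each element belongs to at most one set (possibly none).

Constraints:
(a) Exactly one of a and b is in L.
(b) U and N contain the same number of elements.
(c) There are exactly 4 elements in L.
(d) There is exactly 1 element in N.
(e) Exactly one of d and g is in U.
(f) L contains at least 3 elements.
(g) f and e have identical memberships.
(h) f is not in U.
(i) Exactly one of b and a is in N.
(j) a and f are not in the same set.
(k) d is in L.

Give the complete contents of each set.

L = {b, d, e, f}; N = {a}; U = {g}

From (h): f ∉ U.
From (k): d ∈ L.
(e) (exactly one): g ∈ U.
(g): e matches f: e ∉ U.
Suppose a ∈ L: no assignment then satisfies all the clues, so a ∉ L.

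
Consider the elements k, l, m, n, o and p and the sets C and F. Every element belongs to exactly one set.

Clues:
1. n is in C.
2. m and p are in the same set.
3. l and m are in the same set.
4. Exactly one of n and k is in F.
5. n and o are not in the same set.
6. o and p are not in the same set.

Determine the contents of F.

From (1): n ∈ C.
(4) (exactly one): k ∈ F.
(5): o ∉ C.
Only one set left: o ∈ F.
(6): p ∉ F.
Only one set left: p ∈ C.
(2): m matches p: m ∈ C.
(3): l matches m: l ∈ C.

F = {k, o}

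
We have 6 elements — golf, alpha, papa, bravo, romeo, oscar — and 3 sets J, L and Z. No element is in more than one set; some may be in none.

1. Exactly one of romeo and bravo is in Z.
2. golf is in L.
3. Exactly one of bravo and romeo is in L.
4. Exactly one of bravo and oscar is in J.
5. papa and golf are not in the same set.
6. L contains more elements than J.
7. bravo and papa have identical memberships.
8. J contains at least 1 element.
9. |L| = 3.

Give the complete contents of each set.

J = {oscar}; L = {alpha, golf, romeo}; Z = {bravo, papa}

From (2): golf ∈ L.
(5): papa ∉ L.
(7): bravo matches papa: bravo ∉ L.
(3) (exactly one): romeo ∈ L.
(1) (exactly one): bravo ∈ Z.
(4) (exactly one): oscar ∈ J.
(7): papa matches bravo: papa ∉ J.
(7): papa matches bravo: papa ∈ Z.
(9): only 3 candidates remain for L, so all are in.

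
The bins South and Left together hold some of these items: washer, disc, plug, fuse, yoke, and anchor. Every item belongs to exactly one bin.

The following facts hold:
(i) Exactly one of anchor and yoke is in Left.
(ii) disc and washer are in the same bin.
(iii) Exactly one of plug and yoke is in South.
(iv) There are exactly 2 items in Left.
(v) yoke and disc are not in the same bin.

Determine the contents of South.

South = {anchor, disc, plug, washer}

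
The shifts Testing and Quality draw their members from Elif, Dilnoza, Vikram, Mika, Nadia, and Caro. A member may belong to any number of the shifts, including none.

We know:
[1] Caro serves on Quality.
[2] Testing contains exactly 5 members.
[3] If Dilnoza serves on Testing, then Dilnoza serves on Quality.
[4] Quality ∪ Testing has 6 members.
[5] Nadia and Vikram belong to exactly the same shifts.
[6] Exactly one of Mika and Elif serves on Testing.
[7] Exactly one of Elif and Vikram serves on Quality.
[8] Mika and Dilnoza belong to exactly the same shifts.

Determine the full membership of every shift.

Testing = {Caro, Dilnoza, Mika, Nadia, Vikram}; Quality = {Caro, Dilnoza, Elif, Mika}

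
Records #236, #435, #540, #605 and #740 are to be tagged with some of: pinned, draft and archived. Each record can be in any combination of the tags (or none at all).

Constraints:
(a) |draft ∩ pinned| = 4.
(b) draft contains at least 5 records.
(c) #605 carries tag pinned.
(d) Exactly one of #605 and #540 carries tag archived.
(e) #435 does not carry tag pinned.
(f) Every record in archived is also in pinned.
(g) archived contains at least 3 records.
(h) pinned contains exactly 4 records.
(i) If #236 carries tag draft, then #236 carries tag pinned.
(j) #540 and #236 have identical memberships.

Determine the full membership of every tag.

pinned = {#236, #540, #605, #740}; draft = {#236, #435, #540, #605, #740}; archived = {#236, #540, #740}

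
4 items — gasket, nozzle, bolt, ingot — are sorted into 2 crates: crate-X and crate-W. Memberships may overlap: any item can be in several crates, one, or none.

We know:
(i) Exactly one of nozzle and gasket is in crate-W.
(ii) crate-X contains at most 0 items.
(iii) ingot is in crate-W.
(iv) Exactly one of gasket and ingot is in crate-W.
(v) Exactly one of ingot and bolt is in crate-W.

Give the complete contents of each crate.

From (iii): ingot ∈ crate-W.
(ii): crate-X already has 0, so the rest are out.
(iv) (exactly one): gasket ∉ crate-W.
(v) (exactly one): bolt ∉ crate-W.
(i) (exactly one): nozzle ∈ crate-W.

crate-X = {}; crate-W = {ingot, nozzle}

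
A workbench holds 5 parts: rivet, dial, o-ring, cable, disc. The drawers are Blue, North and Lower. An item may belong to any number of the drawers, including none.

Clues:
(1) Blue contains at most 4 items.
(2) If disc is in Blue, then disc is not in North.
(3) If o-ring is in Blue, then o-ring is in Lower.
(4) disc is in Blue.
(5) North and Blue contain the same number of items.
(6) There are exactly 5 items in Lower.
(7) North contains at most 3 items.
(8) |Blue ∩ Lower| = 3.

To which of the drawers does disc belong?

From (4): disc ∈ Blue.
(2): disc ∉ North.
(6): only 5 candidates remain for Lower, so all are in.

disc: Blue, Lower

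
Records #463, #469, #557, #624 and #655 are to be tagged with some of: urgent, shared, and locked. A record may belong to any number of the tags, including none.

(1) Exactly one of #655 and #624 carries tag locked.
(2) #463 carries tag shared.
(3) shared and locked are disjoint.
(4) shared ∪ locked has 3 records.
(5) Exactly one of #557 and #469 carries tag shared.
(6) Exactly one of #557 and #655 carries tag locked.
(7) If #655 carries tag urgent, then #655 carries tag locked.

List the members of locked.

locked = {#655}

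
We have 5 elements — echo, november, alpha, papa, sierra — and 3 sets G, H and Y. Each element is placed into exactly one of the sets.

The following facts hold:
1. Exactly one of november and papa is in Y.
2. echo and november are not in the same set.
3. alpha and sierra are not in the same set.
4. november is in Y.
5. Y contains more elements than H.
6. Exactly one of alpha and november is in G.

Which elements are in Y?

Y = {november, sierra}

From (4): november ∈ Y.
(1) (exactly one): papa ∉ Y.
(2): echo ∉ Y.
(6) (exactly one): alpha ∈ G.
(3): sierra ∉ G.
Suppose sierra ∉ Y: no assignment then satisfies all the clues, so sierra ∈ Y.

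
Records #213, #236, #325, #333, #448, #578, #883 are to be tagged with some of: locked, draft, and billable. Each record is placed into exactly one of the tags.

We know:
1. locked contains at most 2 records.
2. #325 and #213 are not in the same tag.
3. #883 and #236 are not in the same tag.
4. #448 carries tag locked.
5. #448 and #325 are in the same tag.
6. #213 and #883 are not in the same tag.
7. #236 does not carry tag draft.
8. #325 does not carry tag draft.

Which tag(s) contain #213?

From (4): #448 ∈ locked.
From (7): #236 ∉ draft.
From (8): #325 ∉ draft.
(5): #325 matches #448: #325 ∈ locked.
(1): locked already has 2, so the rest are out.
Only one tag left: #236 ∈ billable.
(3): #883 ∉ billable.
Only one tag left: #883 ∈ draft.
(6): #213 ∉ draft.
Only one tag left: #213 ∈ billable.

#213: billable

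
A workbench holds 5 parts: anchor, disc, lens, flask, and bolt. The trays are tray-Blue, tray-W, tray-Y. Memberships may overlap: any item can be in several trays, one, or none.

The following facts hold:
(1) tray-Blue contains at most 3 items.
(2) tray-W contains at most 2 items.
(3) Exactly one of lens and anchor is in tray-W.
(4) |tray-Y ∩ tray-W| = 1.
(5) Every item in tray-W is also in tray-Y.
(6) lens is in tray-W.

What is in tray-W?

tray-W = {lens}

From (6): lens ∈ tray-W.
(3) (exactly one): anchor ∉ tray-W.
(5) with lens ∈ tray-W: lens ∈ tray-Y.
Suppose disc ∈ tray-W: no assignment then satisfies all the clues, so disc ∉ tray-W.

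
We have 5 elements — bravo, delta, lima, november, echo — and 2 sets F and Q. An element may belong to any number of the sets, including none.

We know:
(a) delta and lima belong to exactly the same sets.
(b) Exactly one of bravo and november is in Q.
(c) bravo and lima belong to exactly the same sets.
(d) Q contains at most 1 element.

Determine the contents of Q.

Q = {november}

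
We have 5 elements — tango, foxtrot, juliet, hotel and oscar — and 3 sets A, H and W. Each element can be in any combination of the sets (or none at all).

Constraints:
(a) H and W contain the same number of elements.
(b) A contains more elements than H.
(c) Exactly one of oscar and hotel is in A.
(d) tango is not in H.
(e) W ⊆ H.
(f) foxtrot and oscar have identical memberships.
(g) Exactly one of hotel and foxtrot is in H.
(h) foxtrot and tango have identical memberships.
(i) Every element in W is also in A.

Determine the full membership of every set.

A = {hotel, juliet}; H = {hotel}; W = {hotel}

From (d): tango ∉ H.
(e) contrapositive: tango ∉ W.
(h): foxtrot matches tango: foxtrot ∉ H.
(h): foxtrot matches tango: foxtrot ∉ W.
(f): oscar matches foxtrot: oscar ∉ H.
(f): oscar matches foxtrot: oscar ∉ W.
(g) (exactly one): hotel ∈ H.
Suppose tango ∈ A: no assignment then satisfies all the clues, so tango ∉ A.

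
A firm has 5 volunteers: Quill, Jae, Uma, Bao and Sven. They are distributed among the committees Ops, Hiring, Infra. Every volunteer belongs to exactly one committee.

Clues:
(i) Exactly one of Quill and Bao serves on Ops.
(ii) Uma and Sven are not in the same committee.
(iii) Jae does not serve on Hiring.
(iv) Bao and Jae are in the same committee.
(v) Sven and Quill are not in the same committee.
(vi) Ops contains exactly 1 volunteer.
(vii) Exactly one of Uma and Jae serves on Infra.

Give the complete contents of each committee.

From (iii): Jae ∉ Hiring.
(iv): Bao matches Jae: Bao ∉ Hiring.
Suppose Quill ∉ Ops: no assignment then satisfies all the clues, so Quill ∈ Ops.

Ops = {Quill}; Hiring = {Uma}; Infra = {Bao, Jae, Sven}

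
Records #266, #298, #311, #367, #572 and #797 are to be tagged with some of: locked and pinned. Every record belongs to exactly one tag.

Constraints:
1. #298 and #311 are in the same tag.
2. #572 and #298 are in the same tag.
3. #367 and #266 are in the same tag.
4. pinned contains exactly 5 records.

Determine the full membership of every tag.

locked = {#797}; pinned = {#266, #298, #311, #367, #572}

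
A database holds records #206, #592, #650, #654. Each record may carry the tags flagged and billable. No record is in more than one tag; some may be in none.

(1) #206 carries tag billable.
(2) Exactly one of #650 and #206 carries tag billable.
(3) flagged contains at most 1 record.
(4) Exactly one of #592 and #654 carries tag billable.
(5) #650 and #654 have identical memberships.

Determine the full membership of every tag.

flagged = {}; billable = {#206, #592}

From (1): #206 ∈ billable.
(2) (exactly one): #650 ∉ billable.
(5): #654 matches #650: #654 ∉ billable.
(4) (exactly one): #592 ∈ billable.
Suppose #650 ∈ flagged: no assignment then satisfies all the clues, so #650 ∉ flagged.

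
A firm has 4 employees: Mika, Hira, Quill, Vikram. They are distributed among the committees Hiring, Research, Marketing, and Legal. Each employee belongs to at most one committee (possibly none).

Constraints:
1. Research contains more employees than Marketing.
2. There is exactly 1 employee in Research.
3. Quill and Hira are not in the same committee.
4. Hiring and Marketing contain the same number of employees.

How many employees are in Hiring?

0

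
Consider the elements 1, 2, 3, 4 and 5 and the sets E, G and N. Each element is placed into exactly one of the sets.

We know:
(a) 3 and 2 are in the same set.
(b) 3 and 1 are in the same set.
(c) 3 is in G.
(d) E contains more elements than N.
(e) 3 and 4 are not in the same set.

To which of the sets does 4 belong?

4: E

From (c): 3 ∈ G.
(a): 2 matches 3: 2 ∉ E.
(a): 2 matches 3: 2 ∈ G.
(b): 1 matches 3: 1 ∉ E.
(b): 1 matches 3: 1 ∈ G.
(e): 4 ∉ G.
Suppose 4 ∉ E: no assignment then satisfies all the clues, so 4 ∈ E.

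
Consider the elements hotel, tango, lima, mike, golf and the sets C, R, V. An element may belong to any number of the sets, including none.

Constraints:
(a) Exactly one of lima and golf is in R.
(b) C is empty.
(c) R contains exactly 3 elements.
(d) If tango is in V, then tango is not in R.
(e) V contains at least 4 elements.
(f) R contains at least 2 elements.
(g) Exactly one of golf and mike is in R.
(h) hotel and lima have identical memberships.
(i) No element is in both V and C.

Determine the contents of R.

R = {hotel, lima, mike}

(b): C already has 0, so the rest are out.
Suppose hotel ∉ R: no assignment then satisfies all the clues, so hotel ∈ R.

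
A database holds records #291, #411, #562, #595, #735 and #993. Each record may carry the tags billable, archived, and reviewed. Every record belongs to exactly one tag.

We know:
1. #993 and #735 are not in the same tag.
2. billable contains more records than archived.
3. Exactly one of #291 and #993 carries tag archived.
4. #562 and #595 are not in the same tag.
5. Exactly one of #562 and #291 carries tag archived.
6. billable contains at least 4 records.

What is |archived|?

2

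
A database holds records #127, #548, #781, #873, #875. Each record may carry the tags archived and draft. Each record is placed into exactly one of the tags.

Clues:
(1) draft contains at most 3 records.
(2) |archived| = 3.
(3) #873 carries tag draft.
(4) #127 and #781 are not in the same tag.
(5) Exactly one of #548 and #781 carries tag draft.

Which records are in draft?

draft = {#781, #873}

From (3): #873 ∈ draft.
Suppose #127 ∈ draft: no assignment then satisfies all the clues, so #127 ∉ draft.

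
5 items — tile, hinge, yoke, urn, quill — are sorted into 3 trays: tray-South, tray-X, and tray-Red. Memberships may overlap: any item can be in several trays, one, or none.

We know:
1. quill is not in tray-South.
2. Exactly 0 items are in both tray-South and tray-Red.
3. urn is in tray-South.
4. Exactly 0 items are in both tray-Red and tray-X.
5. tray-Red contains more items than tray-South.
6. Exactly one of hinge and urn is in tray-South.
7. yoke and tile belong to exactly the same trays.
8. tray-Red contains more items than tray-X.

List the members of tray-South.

tray-South = {urn}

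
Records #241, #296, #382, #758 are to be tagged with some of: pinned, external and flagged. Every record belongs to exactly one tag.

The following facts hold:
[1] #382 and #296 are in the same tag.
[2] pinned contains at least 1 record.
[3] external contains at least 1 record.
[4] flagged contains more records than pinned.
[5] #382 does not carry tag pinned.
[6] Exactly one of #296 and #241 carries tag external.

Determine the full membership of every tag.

pinned = {#758}; external = {#241}; flagged = {#296, #382}

From (5): #382 ∉ pinned.
(1): #296 matches #382: #296 ∉ pinned.
Suppose #241 ∈ pinned: no assignment then satisfies all the clues, so #241 ∉ pinned.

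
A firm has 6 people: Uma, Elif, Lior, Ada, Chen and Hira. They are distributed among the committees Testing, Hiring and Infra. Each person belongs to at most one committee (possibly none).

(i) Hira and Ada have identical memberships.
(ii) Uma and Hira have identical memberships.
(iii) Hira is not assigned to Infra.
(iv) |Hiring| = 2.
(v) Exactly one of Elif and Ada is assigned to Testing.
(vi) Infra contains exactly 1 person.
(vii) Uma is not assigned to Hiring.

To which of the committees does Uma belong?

Uma: Testing

From (iii): Hira ∉ Infra.
From (vii): Uma ∉ Hiring.
(i): Ada matches Hira: Ada ∉ Infra.
(ii): Hira matches Uma: Hira ∉ Hiring.
(ii): Uma matches Hira: Uma ∉ Infra.
(i): Ada matches Hira: Ada ∉ Hiring.
Suppose Uma ∉ Testing: no assignment then satisfies all the clues, so Uma ∈ Testing.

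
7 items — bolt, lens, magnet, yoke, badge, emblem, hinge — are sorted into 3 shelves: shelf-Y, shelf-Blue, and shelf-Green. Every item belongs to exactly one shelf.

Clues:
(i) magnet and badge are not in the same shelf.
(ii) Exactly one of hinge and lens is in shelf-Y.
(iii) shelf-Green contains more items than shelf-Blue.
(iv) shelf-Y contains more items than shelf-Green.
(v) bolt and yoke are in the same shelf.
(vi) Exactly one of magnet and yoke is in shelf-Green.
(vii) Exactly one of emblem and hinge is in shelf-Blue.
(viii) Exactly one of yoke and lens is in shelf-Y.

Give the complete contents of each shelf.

shelf-Y = {badge, bolt, hinge, yoke}; shelf-Blue = {emblem}; shelf-Green = {lens, magnet}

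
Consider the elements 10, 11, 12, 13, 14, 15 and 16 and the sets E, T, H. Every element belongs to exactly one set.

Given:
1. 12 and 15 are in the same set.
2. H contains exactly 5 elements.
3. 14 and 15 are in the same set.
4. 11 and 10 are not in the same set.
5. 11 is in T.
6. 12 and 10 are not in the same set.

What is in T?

T = {11}

From (5): 11 ∈ T.
(4): 10 ∉ T.
Suppose 12 ∈ T: no assignment then satisfies all the clues, so 12 ∉ T.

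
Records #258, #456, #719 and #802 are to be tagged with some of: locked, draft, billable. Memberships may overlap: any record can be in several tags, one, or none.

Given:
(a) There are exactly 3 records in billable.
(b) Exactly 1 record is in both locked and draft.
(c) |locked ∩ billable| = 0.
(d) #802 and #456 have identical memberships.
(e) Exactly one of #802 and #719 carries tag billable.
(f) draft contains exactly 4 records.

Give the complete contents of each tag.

locked = {#719}; draft = {#258, #456, #719, #802}; billable = {#258, #456, #802}

(f): only 4 candidates remain for draft, so all are in.
Suppose #258 ∈ locked: no assignment then satisfies all the clues, so #258 ∉ locked.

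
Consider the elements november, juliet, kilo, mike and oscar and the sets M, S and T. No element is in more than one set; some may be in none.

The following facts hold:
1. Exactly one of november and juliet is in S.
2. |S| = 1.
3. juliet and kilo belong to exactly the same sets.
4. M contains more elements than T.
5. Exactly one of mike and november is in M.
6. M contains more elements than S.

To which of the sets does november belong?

november: S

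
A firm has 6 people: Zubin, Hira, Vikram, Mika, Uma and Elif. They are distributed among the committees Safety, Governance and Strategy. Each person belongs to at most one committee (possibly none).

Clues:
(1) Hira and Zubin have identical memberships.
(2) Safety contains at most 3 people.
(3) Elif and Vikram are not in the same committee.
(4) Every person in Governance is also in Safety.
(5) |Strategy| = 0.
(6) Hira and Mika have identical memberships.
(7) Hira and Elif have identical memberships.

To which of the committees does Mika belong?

(5): Strategy already has 0, so the rest are out.
Suppose Mika ∈ Safety: no assignment then satisfies all the clues, so Mika ∉ Safety.

Mika: none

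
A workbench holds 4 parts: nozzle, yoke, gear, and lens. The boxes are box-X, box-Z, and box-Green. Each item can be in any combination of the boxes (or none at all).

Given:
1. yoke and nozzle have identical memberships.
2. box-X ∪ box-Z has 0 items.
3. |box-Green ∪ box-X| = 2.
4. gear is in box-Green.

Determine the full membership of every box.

box-X = {}; box-Z = {}; box-Green = {gear, lens}

From (4): gear ∈ box-Green.
Suppose nozzle ∈ box-X: no assignment then satisfies all the clues, so nozzle ∉ box-X.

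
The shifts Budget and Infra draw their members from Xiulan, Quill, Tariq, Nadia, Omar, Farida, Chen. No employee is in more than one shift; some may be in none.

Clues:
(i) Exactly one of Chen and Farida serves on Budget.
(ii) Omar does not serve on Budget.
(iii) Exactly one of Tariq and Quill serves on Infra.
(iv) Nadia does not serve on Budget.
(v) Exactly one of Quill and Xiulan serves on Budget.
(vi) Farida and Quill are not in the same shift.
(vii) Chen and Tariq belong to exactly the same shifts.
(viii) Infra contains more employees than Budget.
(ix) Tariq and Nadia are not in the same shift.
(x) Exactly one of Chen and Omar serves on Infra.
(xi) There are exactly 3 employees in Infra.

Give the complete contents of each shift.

Budget = {Farida, Xiulan}; Infra = {Nadia, Omar, Quill}

From (ii): Omar ∉ Budget.
From (iv): Nadia ∉ Budget.
Suppose Xiulan ∉ Budget: no assignment then satisfies all the clues, so Xiulan ∈ Budget.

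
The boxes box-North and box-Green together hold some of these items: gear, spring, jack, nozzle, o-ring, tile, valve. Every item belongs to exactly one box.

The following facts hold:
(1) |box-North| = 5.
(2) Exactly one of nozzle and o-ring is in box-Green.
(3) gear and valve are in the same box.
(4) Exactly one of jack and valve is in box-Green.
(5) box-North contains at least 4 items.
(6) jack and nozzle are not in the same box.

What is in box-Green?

box-Green = {jack, o-ring}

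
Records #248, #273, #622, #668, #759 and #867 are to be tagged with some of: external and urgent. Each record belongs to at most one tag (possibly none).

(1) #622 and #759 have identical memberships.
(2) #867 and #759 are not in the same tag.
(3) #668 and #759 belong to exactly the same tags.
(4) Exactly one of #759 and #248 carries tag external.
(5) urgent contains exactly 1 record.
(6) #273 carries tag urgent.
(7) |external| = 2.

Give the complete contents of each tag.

external = {#248, #867}; urgent = {#273}

From (6): #273 ∈ urgent.
(5): urgent already has 1, so the rest are out.
Suppose #248 ∉ external: no assignment then satisfies all the clues, so #248 ∈ external.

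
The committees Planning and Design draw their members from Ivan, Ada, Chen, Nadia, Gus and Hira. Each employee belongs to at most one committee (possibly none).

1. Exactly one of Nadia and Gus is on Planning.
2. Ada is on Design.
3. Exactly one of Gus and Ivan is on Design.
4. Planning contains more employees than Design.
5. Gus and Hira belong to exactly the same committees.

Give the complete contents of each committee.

Planning = {Chen, Gus, Hira}; Design = {Ada, Ivan}

From (2): Ada ∈ Design.
Suppose Ivan ∈ Planning: no assignment then satisfies all the clues, so Ivan ∉ Planning.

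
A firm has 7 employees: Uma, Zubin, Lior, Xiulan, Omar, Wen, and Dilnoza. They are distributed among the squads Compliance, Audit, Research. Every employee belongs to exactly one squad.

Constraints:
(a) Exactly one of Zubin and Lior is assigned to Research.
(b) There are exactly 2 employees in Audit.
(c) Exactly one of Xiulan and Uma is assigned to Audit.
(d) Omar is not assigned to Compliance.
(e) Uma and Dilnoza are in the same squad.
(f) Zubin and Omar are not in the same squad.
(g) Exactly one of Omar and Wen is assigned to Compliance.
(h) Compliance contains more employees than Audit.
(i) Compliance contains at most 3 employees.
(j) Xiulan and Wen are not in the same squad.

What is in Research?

Research = {Lior, Omar}

From (d): Omar ∉ Compliance.
(g) (exactly one): Wen ∈ Compliance.
(j): Xiulan ∉ Compliance.
Suppose Uma ∈ Research: no assignment then satisfies all the clues, so Uma ∉ Research.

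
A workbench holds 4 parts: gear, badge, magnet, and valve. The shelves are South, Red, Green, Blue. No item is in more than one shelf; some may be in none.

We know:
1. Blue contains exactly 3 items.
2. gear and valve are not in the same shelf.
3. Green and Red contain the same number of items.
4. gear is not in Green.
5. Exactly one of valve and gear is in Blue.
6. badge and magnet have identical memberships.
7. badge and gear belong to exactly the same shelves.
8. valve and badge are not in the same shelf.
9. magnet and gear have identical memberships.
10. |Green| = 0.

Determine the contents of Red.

Red = {}

From (4): gear ∉ Green.
(7): badge matches gear: badge ∉ Green.
(9): magnet matches gear: magnet ∉ Green.
(10): Green already has 0, so the rest are out.
Suppose gear ∈ Red: no assignment then satisfies all the clues, so gear ∉ Red.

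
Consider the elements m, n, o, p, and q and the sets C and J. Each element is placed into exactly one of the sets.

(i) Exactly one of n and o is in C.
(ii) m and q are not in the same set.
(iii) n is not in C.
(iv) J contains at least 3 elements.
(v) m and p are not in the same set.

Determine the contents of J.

J = {n, p, q}

From (iii): n ∉ C.
(i) (exactly one): o ∈ C.
Only one set left: n ∈ J.
Suppose m ∈ J: no assignment then satisfies all the clues, so m ∉ J.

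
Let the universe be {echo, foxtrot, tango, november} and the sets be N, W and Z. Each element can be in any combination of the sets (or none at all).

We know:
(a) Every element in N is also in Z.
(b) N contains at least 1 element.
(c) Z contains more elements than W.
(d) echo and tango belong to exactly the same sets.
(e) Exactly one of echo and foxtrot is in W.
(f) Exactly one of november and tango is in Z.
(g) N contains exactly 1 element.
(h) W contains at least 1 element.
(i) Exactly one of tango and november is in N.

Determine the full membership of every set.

N = {november}; W = {foxtrot}; Z = {foxtrot, november}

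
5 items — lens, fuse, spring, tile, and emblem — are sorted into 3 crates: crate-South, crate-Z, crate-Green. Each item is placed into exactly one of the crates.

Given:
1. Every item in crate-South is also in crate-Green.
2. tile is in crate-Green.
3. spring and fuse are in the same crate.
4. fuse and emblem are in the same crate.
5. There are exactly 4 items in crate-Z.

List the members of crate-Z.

From (2): tile ∈ crate-Green.
(5): only 4 candidates remain for crate-Z, so all are in.

crate-Z = {emblem, fuse, lens, spring}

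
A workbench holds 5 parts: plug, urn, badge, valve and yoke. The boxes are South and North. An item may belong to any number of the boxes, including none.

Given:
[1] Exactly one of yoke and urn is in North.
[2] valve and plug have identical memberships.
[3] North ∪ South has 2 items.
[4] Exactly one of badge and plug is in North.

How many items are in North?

2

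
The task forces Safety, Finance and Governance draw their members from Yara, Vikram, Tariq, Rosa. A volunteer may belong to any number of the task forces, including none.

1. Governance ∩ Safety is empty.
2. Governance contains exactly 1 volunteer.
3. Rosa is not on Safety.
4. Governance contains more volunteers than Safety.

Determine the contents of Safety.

Safety = {}

From (3): Rosa ∉ Safety.
Suppose Yara ∈ Safety: no assignment then satisfies all the clues, so Yara ∉ Safety.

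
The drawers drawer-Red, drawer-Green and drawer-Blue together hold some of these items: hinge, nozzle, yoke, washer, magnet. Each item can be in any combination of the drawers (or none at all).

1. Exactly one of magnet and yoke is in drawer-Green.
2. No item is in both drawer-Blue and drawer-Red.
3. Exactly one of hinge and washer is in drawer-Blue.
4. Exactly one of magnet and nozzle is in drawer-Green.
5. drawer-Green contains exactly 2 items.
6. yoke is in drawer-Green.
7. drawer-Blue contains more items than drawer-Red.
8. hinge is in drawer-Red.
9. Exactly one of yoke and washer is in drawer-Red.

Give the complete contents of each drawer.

From (6): yoke ∈ drawer-Green.
From (8): hinge ∈ drawer-Red.
(1) (exactly one): magnet ∉ drawer-Green.
(2) (disjoint): hinge ∉ drawer-Blue.
(3) (exactly one): washer ∈ drawer-Blue.
(4) (exactly one): nozzle ∈ drawer-Green.
(5): drawer-Green already has 2, so the rest are out.
(2) (disjoint): washer ∉ drawer-Red.
(9) (exactly one): yoke ∈ drawer-Red.
(2) (disjoint): yoke ∉ drawer-Blue.
Suppose nozzle ∈ drawer-Red: no assignment then satisfies all the clues, so nozzle ∉ drawer-Red.

drawer-Red = {hinge, yoke}; drawer-Green = {nozzle, yoke}; drawer-Blue = {magnet, nozzle, washer}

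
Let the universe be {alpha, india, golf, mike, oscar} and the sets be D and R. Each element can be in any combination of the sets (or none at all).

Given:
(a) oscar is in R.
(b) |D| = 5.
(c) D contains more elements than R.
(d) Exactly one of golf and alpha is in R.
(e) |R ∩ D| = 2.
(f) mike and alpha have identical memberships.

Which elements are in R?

R = {golf, oscar}

From (a): oscar ∈ R.
(b): only 5 candidates remain for D, so all are in.
Suppose alpha ∈ R: no assignment then satisfies all the clues, so alpha ∉ R.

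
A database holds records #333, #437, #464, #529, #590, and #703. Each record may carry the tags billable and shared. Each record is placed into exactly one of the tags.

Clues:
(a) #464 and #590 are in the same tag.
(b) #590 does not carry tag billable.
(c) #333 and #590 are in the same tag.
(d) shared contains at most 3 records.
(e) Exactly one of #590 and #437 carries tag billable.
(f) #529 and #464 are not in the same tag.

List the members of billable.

billable = {#437, #529, #703}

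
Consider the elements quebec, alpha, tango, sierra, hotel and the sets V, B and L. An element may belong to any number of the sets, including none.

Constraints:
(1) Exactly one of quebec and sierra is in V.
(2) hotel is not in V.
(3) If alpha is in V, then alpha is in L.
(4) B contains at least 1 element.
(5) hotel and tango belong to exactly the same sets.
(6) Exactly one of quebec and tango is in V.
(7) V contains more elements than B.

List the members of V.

From (2): hotel ∉ V.
(5): tango matches hotel: tango ∉ V.
(6) (exactly one): quebec ∈ V.
(1) (exactly one): sierra ∉ V.
Suppose alpha ∉ V: no assignment then satisfies all the clues, so alpha ∈ V.

V = {alpha, quebec}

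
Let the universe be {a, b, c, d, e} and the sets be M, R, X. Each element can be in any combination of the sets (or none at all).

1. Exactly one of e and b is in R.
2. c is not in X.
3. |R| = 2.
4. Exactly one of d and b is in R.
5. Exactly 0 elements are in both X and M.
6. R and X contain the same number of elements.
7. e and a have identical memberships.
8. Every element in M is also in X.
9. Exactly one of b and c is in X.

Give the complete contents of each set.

M = {}; R = {b, c}; X = {b, d}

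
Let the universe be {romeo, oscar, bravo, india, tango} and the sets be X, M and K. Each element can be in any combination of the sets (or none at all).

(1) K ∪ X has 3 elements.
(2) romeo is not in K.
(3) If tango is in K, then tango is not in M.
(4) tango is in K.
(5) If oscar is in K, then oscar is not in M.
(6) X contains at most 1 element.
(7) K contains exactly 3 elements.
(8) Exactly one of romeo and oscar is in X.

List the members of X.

X = {oscar}

From (2): romeo ∉ K.
From (4): tango ∈ K.
(3): tango ∉ M.
Suppose romeo ∈ X: no assignment then satisfies all the clues, so romeo ∉ X.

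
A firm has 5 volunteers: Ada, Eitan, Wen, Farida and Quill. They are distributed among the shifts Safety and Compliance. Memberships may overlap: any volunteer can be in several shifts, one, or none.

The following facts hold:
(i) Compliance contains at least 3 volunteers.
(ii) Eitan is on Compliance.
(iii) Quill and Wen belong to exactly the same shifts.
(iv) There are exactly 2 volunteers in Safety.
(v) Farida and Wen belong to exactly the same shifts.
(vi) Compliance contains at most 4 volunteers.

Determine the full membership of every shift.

Safety = {Ada, Eitan}; Compliance = {Eitan, Farida, Quill, Wen}

From (ii): Eitan ∈ Compliance.
Suppose Ada ∉ Safety: no assignment then satisfies all the clues, so Ada ∈ Safety.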